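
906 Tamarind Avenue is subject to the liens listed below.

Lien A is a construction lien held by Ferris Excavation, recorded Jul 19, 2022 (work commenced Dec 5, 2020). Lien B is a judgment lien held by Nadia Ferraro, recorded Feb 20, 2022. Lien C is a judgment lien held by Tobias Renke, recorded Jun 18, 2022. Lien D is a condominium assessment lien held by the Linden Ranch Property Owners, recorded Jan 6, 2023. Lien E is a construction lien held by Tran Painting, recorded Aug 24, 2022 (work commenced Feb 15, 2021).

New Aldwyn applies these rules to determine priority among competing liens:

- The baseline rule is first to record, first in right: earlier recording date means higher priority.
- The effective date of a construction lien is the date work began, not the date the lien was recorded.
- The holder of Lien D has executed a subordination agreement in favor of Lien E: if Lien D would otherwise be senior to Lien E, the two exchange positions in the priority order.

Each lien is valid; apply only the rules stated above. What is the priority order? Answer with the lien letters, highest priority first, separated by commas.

A, E, B, C, D

First, effective dates: A's effective date is Dec 5, 2020, when work began; E relates back to Feb 15, 2021 (work commenced).
Sorted by effective date: A (Dec 5, 2020), E (Feb 15, 2021), B (Feb 20, 2022), C (Jun 18, 2022), D (Jan 6, 2023).
D already ranks below E; the subordination has no effect.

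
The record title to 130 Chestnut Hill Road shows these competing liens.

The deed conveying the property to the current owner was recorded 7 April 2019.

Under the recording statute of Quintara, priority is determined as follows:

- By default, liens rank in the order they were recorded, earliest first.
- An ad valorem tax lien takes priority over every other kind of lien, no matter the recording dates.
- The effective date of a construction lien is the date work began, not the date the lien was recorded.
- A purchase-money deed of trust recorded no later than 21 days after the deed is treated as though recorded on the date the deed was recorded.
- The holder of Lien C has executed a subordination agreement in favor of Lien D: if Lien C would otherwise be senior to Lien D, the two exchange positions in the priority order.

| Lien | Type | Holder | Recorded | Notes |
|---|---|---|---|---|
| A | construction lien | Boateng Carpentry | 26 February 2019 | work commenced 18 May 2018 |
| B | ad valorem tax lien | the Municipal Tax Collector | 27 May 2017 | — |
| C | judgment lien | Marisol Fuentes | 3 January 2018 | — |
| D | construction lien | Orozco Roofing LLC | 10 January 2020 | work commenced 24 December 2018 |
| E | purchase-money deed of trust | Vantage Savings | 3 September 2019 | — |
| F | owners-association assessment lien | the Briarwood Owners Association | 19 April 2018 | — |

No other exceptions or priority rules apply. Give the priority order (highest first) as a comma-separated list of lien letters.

Effective dates: A is treated as recorded 18 May 2018, the work-commencement date; D is treated as recorded 24 December 2018, the work-commencement date; E was recorded 149 days after the deed — beyond 21 days — so no relation-back applies.
B, as an ad valorem tax lien, has superpriority and ranks first.
The other liens, earliest effective date first: C (3 January 2018), F (19 April 2018), A (18 May 2018), D (24 December 2018), E (3 September 2019).
C is senior to D before the subordination, so the two trade places.

B, D, F, A, C, E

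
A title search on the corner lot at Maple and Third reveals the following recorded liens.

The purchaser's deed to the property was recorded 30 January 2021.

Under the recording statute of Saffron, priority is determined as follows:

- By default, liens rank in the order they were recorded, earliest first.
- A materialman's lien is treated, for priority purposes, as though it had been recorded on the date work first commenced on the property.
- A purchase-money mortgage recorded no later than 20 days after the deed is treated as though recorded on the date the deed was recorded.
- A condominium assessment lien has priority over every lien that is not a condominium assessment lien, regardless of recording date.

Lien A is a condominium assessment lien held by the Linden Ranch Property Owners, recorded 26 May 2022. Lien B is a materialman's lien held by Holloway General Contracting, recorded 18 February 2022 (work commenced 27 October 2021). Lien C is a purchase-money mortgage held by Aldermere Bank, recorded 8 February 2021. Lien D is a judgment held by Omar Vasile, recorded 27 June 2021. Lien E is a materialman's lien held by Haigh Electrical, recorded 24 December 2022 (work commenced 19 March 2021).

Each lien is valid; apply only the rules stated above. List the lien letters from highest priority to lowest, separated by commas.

First, effective dates: B is treated as recorded 27 October 2021, the work-commencement date; C was recorded within the 20-day window, so its effective date is the deed date 30 January 2021; E's effective date is 19 March 2021, when work began.
As a condominium assessment lien, A is senior to every other lien.
Among the remaining liens, by effective date: C (30 January 2021), E (19 March 2021), D (27 June 2021), B (27 October 2021).

A, C, E, D, B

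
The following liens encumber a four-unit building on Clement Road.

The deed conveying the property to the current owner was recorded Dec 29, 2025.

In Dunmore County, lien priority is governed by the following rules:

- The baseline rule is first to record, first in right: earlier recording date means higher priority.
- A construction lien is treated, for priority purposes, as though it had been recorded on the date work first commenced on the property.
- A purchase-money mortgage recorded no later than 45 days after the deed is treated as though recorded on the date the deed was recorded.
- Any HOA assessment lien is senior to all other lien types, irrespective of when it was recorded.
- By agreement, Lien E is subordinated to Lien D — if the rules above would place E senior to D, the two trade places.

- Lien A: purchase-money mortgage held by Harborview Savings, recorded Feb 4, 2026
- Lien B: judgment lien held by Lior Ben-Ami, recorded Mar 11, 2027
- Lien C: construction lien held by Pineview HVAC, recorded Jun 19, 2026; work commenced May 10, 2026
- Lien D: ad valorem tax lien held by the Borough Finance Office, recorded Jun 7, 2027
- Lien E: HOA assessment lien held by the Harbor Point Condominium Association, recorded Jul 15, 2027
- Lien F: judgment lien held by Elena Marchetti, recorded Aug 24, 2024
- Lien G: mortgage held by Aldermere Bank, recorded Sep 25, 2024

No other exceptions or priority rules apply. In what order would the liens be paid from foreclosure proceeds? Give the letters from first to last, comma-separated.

D, F, G, A, C, B, E

Effective dates: A relates back to the deed date Dec 29, 2025; C is treated as recorded May 10, 2026, the work-commencement date.
E is an HOA assessment lien and takes priority over every other lien.
Among the remaining liens, by effective date: F (Aug 24, 2024), G (Sep 25, 2024), A (Dec 29, 2025), C (May 10, 2026), B (Mar 11, 2027), D (Jun 7, 2027).
E is senior to D before the subordination, so the two trade places.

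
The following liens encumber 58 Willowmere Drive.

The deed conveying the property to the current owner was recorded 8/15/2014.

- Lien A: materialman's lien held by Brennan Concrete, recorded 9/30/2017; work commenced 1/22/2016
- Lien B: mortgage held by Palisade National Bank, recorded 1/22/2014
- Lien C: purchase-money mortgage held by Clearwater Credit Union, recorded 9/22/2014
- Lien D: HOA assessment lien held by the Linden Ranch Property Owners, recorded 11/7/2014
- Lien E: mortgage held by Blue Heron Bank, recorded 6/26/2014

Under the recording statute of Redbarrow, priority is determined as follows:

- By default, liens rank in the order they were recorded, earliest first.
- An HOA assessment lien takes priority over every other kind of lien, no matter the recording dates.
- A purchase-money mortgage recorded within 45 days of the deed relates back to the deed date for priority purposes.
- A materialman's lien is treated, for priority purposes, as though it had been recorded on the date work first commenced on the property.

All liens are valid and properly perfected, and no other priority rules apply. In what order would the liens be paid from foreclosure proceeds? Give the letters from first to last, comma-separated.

D, B, E, C, A

Effective dates: A relates back to 1/22/2016 (work commenced); C's effective date is the deed date, 8/15/2014.
As an HOA assessment lien, D is senior to every other lien.
Remaining liens by effective date: B (1/22/2014), E (6/26/2014), C (8/15/2014), A (1/22/2016).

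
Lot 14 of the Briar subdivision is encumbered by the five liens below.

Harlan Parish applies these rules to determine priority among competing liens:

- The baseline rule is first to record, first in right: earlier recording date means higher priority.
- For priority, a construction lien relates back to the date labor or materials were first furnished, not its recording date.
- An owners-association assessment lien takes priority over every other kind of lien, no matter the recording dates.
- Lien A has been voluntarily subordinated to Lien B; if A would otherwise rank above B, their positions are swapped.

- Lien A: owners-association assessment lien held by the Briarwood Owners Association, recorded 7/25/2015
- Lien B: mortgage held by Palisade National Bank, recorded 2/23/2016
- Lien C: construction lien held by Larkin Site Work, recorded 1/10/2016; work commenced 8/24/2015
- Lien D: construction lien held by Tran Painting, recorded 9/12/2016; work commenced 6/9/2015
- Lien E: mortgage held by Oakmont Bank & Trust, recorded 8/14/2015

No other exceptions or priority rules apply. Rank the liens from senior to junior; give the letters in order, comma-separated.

First, effective dates: C is treated as recorded 8/24/2015, the work-commencement date; D's effective date is 6/9/2015, when work began.
As an owners-association assessment lien, A is senior to every other lien.
The other liens, earliest effective date first: D (6/9/2015), E (8/14/2015), C (8/24/2015), B (2/23/2016).
A would otherwise be senior to B, so under the subordination agreement A and B exchange positions.

B, D, E, C, A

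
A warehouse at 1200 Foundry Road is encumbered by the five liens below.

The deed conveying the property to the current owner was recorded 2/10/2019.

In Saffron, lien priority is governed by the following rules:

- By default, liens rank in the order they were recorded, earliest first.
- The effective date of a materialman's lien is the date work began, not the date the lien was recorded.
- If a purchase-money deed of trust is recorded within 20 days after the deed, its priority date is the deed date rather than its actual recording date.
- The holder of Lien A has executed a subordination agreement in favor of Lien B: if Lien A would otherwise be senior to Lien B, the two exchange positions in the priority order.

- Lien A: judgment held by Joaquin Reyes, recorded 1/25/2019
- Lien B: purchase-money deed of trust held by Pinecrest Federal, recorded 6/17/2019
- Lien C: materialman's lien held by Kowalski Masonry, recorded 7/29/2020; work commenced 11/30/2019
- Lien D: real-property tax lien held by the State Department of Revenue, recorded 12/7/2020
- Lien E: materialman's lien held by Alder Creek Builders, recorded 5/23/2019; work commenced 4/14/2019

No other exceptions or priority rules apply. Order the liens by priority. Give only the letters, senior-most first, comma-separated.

B, E, A, C, D

Effective dates: B was recorded 127 days after the deed — beyond 20 days — so no relation-back applies; C relates back to 11/30/2019 (work commenced); E is treated as recorded 4/14/2019, the work-commencement date.
By effective date, earliest first: A (1/25/2019), E (4/14/2019), B (6/17/2019), C (11/30/2019), D (12/7/2020).
The subordination applies — A was senior to B — so A and B swap.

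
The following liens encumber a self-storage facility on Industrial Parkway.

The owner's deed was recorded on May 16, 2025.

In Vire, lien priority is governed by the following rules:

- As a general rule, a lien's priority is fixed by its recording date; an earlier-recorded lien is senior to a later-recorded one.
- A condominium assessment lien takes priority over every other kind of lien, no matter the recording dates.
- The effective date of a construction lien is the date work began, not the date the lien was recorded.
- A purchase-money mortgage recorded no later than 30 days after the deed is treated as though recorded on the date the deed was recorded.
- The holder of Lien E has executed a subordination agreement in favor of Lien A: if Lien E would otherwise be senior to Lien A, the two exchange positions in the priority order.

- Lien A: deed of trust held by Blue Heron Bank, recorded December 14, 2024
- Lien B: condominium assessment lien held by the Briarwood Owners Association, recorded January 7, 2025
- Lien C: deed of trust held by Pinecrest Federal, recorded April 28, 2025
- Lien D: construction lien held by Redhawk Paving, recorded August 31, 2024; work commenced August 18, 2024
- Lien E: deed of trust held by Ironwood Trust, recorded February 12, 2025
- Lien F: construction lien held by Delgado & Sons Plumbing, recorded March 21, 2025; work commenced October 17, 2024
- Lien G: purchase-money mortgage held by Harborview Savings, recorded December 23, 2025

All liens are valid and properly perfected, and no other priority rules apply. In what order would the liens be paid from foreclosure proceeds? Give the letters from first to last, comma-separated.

B, D, F, A, E, C, G

Adjusting effective dates: D is treated as recorded August 18, 2024, the work-commencement date; F's effective date is October 17, 2024, when work began; G was recorded 221 days after the deed, outside the 30-day window, so it keeps its recording date.
B is a condominium assessment lien and takes priority over every other lien.
Ordering the rest by effective date: D (August 18, 2024), F (October 17, 2024), A (December 14, 2024), E (February 12, 2025), C (April 28, 2025), G (December 23, 2025).
E already ranks below A; the subordination has no effect.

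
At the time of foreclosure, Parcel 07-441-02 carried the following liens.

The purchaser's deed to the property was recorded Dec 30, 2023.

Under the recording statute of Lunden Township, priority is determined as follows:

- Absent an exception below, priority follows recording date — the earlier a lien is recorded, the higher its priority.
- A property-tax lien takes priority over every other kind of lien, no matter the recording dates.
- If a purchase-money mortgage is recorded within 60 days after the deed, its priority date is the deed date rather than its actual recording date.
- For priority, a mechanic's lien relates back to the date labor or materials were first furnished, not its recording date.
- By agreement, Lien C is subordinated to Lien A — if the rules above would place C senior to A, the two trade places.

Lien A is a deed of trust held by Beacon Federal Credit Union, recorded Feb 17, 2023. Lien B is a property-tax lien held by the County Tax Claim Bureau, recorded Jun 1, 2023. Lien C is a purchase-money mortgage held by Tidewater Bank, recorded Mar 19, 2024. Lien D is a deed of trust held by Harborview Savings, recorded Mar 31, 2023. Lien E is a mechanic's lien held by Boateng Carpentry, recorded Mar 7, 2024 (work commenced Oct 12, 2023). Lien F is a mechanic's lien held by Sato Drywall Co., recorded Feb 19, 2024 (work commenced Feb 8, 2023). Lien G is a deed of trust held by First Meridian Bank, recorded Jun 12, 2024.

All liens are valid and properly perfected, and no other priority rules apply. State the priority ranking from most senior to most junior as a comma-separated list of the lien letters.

B, F, A, D, E, C, G

Adjusting effective dates: C missed the 60-day window (80 days after the deed), so its recording date stands; E's effective date is Oct 12, 2023, when work began; F's effective date is Feb 8, 2023, when work began.
B, as a property-tax lien, has superpriority and ranks first.
Ordering the rest by effective date: F (Feb 8, 2023), A (Feb 17, 2023), D (Mar 31, 2023), E (Oct 12, 2023), C (Mar 19, 2024), G (Jun 12, 2024).
C is already junior to A, so the subordination agreement changes nothing.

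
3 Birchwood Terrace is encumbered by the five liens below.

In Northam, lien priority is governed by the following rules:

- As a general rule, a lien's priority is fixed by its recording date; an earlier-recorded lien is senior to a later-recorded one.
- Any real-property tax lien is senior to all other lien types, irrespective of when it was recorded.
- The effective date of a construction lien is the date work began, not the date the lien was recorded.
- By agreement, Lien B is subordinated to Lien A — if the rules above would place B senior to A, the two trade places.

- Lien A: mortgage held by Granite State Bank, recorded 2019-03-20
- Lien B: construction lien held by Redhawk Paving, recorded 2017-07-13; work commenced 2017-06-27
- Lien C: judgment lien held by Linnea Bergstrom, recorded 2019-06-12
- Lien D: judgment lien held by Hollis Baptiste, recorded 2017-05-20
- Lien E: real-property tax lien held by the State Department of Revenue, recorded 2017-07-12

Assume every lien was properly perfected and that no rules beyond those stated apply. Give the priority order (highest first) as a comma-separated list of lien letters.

Adjusting effective dates: B is treated as recorded 2017-06-27, the work-commencement date.
E is a real-property tax lien, so it outranks all other liens regardless of date.
Among the remaining liens, by effective date: D (2017-05-20), B (2017-06-27), A (2019-03-20), C (2019-06-12).
The subordination applies — B was senior to A — so B and A swap.

E, D, A, B, C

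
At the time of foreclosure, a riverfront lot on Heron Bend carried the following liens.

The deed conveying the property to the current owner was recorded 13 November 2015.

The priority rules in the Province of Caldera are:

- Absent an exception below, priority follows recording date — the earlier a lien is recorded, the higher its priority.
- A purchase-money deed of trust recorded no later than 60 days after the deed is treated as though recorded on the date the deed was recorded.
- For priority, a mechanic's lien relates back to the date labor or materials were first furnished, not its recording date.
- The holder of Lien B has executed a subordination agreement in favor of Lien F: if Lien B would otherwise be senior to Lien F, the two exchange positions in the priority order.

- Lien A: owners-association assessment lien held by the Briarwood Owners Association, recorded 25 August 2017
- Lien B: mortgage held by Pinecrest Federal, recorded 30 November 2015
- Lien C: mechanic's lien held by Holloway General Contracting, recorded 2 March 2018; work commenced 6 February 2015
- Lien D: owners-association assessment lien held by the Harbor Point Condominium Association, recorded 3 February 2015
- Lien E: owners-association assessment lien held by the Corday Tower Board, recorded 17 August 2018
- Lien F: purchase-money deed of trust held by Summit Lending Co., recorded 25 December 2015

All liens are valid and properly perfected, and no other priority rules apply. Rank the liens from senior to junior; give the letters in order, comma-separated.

D, C, F, B, A, E

Effective dates: C relates back to 6 February 2015 (work commenced); F relates back to the deed date 13 November 2015.
By effective date: D (3 February 2015), C (6 February 2015), F (13 November 2015), B (30 November 2015), A (25 August 2017), E (17 August 2018).
B is already junior to F, so the subordination agreement changes nothing.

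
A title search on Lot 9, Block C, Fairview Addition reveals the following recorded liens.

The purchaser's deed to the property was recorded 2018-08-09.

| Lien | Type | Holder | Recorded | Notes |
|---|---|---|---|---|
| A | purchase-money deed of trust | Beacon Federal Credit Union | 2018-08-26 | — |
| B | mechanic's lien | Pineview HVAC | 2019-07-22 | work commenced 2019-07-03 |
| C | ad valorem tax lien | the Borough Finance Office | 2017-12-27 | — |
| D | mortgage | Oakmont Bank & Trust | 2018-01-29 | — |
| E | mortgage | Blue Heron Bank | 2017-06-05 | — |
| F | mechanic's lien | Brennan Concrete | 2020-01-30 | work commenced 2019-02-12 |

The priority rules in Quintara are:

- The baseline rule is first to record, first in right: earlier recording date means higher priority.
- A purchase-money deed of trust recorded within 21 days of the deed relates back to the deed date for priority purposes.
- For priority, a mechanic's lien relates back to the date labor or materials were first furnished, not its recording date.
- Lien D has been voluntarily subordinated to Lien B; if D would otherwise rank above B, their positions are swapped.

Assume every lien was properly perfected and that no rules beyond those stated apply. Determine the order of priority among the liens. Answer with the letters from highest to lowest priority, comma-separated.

First, effective dates: A relates back to the deed date 2018-08-09; B's effective date is 2019-07-03, when work began; F's effective date is 2019-02-12, when work began.
By effective date: E (2017-06-05), C (2017-12-27), D (2018-01-29), A (2018-08-09), F (2019-02-12), B (2019-07-03).
The subordination applies — D was senior to B — so D and B swap.

E, C, B, A, F, D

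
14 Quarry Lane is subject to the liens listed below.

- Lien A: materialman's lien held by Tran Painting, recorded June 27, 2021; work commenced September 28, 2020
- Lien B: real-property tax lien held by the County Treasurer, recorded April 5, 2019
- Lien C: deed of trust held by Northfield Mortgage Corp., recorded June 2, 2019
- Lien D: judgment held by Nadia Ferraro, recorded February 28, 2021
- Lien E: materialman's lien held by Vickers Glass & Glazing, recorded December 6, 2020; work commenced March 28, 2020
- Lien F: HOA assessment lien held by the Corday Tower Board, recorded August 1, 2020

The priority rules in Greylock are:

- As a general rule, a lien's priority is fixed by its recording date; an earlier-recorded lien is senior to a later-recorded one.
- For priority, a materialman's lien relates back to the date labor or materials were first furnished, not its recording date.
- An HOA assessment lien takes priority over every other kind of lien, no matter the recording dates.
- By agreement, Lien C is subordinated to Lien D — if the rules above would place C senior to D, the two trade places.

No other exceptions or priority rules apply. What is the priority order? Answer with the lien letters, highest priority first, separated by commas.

F, B, D, E, A, C

First, effective dates: A's effective date is September 28, 2020, when work began; E's effective date is March 28, 2020, when work began.
F, as an HOA assessment lien, has superpriority and ranks first.
Remaining liens by effective date: B (April 5, 2019), C (June 2, 2019), E (March 28, 2020), A (September 28, 2020), D (February 28, 2021).
The subordination applies — C was senior to D — so C and D swap.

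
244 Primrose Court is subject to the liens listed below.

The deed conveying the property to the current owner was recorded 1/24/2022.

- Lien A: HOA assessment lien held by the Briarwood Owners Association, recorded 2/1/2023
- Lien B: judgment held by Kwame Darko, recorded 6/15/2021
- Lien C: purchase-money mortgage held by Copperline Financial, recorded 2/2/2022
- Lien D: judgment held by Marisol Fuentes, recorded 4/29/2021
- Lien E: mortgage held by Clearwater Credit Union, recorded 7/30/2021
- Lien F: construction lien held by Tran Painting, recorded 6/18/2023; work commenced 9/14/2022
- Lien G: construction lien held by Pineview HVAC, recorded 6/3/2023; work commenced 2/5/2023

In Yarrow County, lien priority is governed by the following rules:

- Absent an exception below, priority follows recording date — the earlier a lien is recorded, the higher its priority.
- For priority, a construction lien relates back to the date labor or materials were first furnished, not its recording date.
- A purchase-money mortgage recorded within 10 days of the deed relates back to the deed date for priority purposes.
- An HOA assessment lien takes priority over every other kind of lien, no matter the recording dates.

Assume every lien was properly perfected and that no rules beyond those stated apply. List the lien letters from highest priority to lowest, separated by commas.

Adjusting effective dates: C relates back to the deed date 1/24/2022; F is treated as recorded 9/14/2022, the work-commencement date; G's effective date is 2/5/2023, when work began.
As an HOA assessment lien, A is senior to every other lien.
Remaining liens by effective date: D (4/29/2021), B (6/15/2021), E (7/30/2021), C (1/24/2022), F (9/14/2022), G (2/5/2023).

A, D, B, E, C, F, G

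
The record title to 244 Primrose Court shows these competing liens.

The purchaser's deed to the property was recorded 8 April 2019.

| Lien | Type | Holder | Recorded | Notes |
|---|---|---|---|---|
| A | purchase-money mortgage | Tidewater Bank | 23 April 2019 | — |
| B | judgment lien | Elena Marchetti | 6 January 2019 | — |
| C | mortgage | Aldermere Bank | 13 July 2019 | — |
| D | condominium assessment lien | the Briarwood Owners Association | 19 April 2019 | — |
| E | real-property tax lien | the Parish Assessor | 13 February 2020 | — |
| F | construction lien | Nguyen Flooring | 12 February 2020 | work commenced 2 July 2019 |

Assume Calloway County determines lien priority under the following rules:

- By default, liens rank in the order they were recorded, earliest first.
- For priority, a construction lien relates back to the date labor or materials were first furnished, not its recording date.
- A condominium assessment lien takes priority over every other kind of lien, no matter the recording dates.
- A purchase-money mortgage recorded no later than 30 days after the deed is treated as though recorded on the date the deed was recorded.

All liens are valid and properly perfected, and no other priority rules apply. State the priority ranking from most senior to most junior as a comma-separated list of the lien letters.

D, B, A, F, C, E

Effective dates: A relates back to the deed date 8 April 2019; F is treated as recorded 2 July 2019, the work-commencement date.
D is a condominium assessment lien, so it outranks all other liens regardless of date.
Remaining liens by effective date: B (6 January 2019), A (8 April 2019), F (2 July 2019), C (13 July 2019), E (13 February 2020).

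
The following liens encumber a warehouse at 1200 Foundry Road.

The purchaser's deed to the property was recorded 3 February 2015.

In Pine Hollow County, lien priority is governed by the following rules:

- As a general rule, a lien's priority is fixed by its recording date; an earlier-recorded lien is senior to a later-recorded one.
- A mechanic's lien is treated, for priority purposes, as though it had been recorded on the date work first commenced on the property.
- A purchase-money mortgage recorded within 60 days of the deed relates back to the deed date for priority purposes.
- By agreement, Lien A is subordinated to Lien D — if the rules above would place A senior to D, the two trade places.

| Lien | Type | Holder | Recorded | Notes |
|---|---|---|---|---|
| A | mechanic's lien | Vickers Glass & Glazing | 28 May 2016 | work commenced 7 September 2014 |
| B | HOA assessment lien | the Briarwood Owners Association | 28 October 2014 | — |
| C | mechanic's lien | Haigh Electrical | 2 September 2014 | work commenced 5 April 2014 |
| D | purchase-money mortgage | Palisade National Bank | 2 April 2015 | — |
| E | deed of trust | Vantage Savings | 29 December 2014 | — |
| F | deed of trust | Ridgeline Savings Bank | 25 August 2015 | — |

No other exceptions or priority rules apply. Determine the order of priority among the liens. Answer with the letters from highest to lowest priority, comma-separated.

Effective dates: A is treated as recorded 7 September 2014, the work-commencement date; C's effective date is 5 April 2014, when work began; D was recorded within the 60-day window, so its effective date is the deed date 3 February 2015.
Ordering by effective date: C (5 April 2014), A (7 September 2014), B (28 October 2014), E (29 December 2014), D (3 February 2015), F (25 August 2015).
Because A would otherwise rank above D, the subordination swaps them.

C, D, B, E, A, F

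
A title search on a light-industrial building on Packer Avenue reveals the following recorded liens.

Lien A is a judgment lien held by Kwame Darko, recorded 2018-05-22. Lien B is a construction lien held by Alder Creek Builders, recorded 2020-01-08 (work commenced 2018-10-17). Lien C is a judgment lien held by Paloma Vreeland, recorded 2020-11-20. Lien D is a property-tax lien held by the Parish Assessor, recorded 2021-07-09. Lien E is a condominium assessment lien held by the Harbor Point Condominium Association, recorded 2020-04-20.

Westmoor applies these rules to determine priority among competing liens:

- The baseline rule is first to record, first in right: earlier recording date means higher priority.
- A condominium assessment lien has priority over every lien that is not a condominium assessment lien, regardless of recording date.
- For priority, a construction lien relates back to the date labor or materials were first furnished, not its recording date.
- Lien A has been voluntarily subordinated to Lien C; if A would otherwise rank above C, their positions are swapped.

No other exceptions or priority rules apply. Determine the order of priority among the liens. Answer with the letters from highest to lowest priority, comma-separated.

Effective dates after the stated exceptions: B's effective date is 2018-10-17, when work began.
E is a condominium assessment lien, so it outranks all other liens regardless of date.
Among the remaining liens, by effective date: A (2018-05-22), B (2018-10-17), C (2020-11-20), D (2021-07-09).
A is senior to C before the subordination, so the two trade places.

E, C, B, A, D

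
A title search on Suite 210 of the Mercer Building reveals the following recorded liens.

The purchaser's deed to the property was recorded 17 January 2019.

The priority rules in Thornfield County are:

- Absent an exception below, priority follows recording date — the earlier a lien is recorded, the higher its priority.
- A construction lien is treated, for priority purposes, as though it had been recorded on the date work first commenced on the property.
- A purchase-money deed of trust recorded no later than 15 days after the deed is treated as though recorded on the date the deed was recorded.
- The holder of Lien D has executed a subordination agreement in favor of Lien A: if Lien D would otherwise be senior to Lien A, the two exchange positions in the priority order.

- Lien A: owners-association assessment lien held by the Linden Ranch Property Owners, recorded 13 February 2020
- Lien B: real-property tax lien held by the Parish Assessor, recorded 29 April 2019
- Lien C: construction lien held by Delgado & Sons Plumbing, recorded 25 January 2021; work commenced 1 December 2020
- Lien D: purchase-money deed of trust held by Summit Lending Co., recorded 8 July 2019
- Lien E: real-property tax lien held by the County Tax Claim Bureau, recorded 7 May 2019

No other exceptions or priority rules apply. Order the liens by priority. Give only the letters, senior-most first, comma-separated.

Effective dates: C is treated as recorded 1 December 2020, the work-commencement date; D was recorded 172 days after the deed, outside the 15-day window, so it keeps its recording date.
Sorted by effective date: B (29 April 2019), E (7 May 2019), D (8 July 2019), A (13 February 2020), C (1 December 2020).
Because D would otherwise rank above A, the subordination swaps them.

B, E, A, D, C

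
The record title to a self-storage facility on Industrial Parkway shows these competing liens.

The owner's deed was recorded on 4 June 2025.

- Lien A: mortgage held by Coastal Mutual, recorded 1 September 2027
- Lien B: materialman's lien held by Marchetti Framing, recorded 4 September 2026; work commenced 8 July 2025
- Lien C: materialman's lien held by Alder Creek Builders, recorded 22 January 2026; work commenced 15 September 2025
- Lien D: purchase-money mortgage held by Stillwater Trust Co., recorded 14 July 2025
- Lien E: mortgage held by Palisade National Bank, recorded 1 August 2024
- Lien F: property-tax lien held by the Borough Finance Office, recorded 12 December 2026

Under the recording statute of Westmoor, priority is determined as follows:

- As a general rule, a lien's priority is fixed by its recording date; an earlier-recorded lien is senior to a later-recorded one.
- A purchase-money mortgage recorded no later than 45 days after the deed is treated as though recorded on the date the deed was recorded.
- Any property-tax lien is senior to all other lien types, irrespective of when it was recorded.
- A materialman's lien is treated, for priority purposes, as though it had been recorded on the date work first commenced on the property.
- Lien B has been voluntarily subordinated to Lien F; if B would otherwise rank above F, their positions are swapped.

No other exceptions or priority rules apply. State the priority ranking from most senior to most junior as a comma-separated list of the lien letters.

Effective dates after the stated exceptions: B's effective date is 8 July 2025, when work began; C is treated as recorded 15 September 2025, the work-commencement date; D relates back to the deed date 4 June 2025.
F is a property-tax lien, so it outranks all other liens regardless of date.
The other liens, earliest effective date first: E (1 August 2024), D (4 June 2025), B (8 July 2025), C (15 September 2025), A (1 September 2027).
B is already junior to F, so the subordination agreement changes nothing.

F, E, D, B, C, A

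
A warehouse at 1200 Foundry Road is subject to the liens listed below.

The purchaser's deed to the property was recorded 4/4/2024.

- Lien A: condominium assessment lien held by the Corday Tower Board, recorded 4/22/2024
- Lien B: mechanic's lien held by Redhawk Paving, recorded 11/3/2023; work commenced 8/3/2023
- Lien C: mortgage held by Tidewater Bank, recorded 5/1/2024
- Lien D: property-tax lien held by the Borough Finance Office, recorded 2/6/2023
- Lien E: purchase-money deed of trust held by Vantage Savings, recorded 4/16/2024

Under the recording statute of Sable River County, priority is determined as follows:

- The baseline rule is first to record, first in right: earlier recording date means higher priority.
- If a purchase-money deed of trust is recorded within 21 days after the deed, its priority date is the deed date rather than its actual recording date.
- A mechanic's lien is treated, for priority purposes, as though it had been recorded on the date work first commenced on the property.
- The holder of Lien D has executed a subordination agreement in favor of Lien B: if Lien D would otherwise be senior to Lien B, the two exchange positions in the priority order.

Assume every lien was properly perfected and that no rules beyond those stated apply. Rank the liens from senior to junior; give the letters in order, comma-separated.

Effective dates: B's effective date is 8/3/2023, when work began; E relates back to the deed date 4/4/2024.
Ordering by effective date: D (2/6/2023), B (8/3/2023), E (4/4/2024), A (4/22/2024), C (5/1/2024).
D is senior to B before the subordination, so the two trade places.

B, D, E, A, C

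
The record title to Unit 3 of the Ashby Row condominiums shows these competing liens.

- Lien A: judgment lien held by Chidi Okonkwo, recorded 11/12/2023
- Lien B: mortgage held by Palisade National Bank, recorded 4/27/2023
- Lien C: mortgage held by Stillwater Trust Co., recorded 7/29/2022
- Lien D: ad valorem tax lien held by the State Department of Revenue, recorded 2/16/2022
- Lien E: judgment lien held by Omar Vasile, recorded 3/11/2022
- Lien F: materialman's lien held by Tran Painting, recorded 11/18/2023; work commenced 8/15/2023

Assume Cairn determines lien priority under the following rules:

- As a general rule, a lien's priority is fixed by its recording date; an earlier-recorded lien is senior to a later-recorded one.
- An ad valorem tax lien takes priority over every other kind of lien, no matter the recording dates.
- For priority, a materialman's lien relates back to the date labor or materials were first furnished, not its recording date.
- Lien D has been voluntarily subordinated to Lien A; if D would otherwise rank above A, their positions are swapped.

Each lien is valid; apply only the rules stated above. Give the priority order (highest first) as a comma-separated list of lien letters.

Adjusting effective dates: F is treated as recorded 8/15/2023, the work-commencement date.
D, as an ad valorem tax lien, has superpriority and ranks first.
Remaining liens by effective date: E (3/11/2022), C (7/29/2022), B (4/27/2023), F (8/15/2023), A (11/12/2023).
The subordination applies — D was senior to A — so D and A swap.

A, E, C, B, F, D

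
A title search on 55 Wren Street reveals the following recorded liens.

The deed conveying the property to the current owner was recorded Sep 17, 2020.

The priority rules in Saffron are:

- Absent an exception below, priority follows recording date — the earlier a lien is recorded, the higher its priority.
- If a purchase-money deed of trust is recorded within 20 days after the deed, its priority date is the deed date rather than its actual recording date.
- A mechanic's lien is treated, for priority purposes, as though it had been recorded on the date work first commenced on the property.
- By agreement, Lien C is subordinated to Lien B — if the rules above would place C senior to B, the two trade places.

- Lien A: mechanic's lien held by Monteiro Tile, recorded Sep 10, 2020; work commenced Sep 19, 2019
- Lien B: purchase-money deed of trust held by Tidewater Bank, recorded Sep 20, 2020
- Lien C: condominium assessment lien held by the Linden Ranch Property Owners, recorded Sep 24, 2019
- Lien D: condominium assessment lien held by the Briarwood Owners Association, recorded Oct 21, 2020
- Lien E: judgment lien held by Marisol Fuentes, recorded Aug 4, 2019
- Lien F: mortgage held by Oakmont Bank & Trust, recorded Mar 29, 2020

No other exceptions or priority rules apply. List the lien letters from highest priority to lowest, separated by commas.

E, A, B, F, C, D

Adjusting effective dates: A relates back to Sep 19, 2019 (work commenced); B relates back to the deed date Sep 17, 2020.
Sorted by effective date: E (Aug 4, 2019), A (Sep 19, 2019), C (Sep 24, 2019), F (Mar 29, 2020), B (Sep 17, 2020), D (Oct 21, 2020).
C is senior to B before the subordination, so the two trade places.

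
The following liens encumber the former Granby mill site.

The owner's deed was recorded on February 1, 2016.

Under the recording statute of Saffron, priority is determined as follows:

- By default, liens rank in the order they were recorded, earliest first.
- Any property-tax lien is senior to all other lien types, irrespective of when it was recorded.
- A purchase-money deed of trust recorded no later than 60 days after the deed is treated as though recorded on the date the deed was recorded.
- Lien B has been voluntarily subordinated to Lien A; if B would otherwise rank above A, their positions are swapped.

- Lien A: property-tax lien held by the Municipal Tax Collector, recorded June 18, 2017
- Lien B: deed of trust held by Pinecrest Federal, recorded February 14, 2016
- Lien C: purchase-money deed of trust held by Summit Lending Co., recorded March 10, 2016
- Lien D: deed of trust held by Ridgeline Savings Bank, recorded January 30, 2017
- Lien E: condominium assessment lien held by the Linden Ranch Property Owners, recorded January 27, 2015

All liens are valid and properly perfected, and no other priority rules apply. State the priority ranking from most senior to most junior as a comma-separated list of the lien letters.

First, effective dates: C was recorded within the 60-day window, so its effective date is the deed date February 1, 2016.
A is a property-tax lien, so it outranks all other liens regardless of date.
The other liens, earliest effective date first: E (January 27, 2015), C (February 1, 2016), B (February 14, 2016), D (January 30, 2017).
Since B is not senior to A, the subordination leaves the order unchanged.

A, E, C, B, D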